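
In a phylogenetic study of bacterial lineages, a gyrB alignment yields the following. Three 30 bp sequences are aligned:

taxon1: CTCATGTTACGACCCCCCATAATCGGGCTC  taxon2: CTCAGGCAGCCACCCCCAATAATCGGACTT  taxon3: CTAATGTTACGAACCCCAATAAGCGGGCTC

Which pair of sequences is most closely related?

taxon1–taxon2: 8/30 differ, p = 0.267, d = 0.330.
taxon1–taxon3: 4/30 differ, p = 0.133, d = 0.147.
taxon2–taxon3: 10/30 differ, p = 0.333, d = 0.441.
The smallest distance is between taxon1 and taxon3.

taxon1 and taxon3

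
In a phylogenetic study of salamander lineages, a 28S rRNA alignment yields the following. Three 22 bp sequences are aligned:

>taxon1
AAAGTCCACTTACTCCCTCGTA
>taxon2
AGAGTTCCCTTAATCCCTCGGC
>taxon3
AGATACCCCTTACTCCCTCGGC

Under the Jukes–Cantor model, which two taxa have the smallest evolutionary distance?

taxon1–taxon2: 6/22 differ, p = 0.273, d = 0.339.
taxon1–taxon3: 6/22 differ, p = 0.273, d = 0.339.
taxon2–taxon3: 4/22 differ, p = 0.182, d = 0.208.
The smallest distance is between taxon2 and taxon3.

taxon2 and taxon3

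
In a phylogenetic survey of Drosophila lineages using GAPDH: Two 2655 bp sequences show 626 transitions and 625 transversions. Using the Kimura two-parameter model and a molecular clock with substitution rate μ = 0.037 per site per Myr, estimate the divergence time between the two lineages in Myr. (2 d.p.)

10.44

P = 626/2655 ≈ 0.235782 and Q = 625/2655 ≈ 0.235405.
Under the Kimura two-parameter model, d = −½ ln(1 − 2P − Q) − ¼ ln(1 − 2Q).
1 − 2P − Q = 0.293031, giving −½ ln(0.293031) = 0.613738.
1 − 2Q = 0.52919, giving −¼ ln(0.52919) = 0.159102.
d = 0.613738 + 0.159102 = 0.772840.
Under a molecular clock d = 2μt, so t = d/(2μ) = 0.772840 / (2 × 0.037) = 10.44 Myr.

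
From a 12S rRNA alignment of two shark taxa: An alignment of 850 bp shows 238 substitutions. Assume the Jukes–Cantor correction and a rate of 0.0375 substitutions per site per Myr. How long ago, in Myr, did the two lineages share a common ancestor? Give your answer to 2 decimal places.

p = 238/850 = 0.28.
d = −(3/4) ln(1 − 4p/3) = −0.75 ln(1 − 0.373333) = −0.75 ln(0.626667)
  = −0.75 × (-0.467340) = 0.350505 substitutions/site.
Under a molecular clock d = 2μt, so t = d/(2μ) = 0.350505 / (2 × 0.0375) = 4.67 Myr.

4.67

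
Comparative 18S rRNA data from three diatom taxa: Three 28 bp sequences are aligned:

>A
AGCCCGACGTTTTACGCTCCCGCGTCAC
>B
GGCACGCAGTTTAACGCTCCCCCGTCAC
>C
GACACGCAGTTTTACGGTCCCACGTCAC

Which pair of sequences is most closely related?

A–B: 6/28 differ, p = 0.214, d = 0.252.
A–C: 7/28 differ, p = 0.250, d = 0.304.
B–C: 4/28 differ, p = 0.143, d = 0.158.
The smallest distance is between B and C.

B and C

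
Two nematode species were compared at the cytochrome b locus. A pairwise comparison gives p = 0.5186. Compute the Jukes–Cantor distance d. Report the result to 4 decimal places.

0.8819

d = −(3/4) ln(1 − 4p/3) = −0.75 ln(1 − 0.691467) = −0.75 ln(0.308533)
  = −0.75 × (-1.175926) = 0.881945 substitutions/site.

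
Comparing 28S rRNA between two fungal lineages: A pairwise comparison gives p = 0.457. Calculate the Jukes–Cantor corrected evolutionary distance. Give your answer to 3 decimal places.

d = −(3/4) ln(1 − 4p/3) = −0.75 ln(1 − 0.609333) = −0.75 ln(0.390667)
  = −0.75 × (-0.939900) = 0.704925 substitutions/site.

0.705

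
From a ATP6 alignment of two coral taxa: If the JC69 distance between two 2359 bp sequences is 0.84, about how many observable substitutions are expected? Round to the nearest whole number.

1192

Invert JC69: p = (3/4)(1 − e^(−4d/3)) = 0.75 × (1 − e^(-1.12)) = 0.75 × (1 − 0.326280) = 0.505290.
Expected differing sites = pL ≈ 0.505290 × 2359 = 1191.97911 ≈ 1192.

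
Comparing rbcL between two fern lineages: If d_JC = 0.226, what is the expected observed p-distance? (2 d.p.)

p = (3/4)(1 − e^(−4d/3)) = 0.75 × (1 − e^(-0.301333)) = 0.75 × (1 − 0.739831) = 0.195127.

0.20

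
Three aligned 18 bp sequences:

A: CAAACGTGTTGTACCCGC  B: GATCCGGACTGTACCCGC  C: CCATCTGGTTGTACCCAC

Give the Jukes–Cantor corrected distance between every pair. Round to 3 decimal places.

A–B: 6/18 sites differ → p ≈ 0.333333, d = −0.75 ln(1 − 0.444444) = 0.440839 ≈ 0.441.
A–C: 5/18 sites differ → p ≈ 0.277778, d = −0.75 ln(1 − 0.370371) = 0.346968 ≈ 0.347.
B–C: 8/18 sites differ → p ≈ 0.444444, d = −0.75 ln(1 − 0.592592) = 0.673455 ≈ 0.673.

d(A,B) = 0.441, d(A,C) = 0.347, d(B,C) = 0.673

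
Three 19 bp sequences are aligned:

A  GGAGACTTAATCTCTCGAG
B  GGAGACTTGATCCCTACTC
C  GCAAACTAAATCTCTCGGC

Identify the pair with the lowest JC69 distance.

A and C

A–B: 6/19 differ, p = 0.316, d = 0.410.
A–C: 5/19 differ, p = 0.263, d = 0.324.
B–C: 8/19 differ, p = 0.421, d = 0.618.
The smallest distance is between A and C.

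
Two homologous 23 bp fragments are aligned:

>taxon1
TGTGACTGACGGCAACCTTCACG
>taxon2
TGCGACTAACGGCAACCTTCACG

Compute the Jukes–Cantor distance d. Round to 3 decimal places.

0.092

The sequences differ at 2 of 23 sites (3, 8), so p = 2/23 ≈ 0.086957.
d = −(3/4) ln(1 − 4p/3) = −0.75 ln(1 − 0.115943) = −0.75 ln(0.884057)
  = −0.75 × (-0.123234) = 0.092426 substitutions/site.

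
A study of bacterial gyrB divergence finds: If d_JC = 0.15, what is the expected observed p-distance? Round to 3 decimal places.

p = (3/4)(1 − e^(−4d/3)) = 0.75 × (1 − e^(-0.2)) = 0.75 × (1 − 0.818731) = 0.135952.

0.136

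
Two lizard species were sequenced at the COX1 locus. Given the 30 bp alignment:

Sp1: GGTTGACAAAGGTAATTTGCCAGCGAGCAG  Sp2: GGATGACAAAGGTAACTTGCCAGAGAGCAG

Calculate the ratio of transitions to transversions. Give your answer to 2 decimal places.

Transitions are A↔G and C↔T; transversions are all other mismatches.
Transitions: 1. Transversions: 2.
R = 1/2 = 0.50.

0.50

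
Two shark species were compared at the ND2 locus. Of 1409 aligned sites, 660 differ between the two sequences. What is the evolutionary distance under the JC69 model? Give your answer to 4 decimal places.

p = 660/1409 ≈ 0.468417.
d = −(3/4) ln(1 − 4p/3) = −0.75 ln(1 − 0.624556) = −0.75 ln(0.375444)
  = −0.75 × (-0.979646) = 0.734735 substitutions/site.

0.7347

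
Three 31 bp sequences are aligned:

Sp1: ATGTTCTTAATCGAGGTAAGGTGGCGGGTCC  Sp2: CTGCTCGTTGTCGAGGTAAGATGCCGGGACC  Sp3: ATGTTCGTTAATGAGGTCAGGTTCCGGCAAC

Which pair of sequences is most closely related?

Sp1 and Sp2

Sp1–Sp2: 8/31 differ, p = 0.258, d = 0.316.
Sp1–Sp3: 10/31 differ, p = 0.323, d = 0.422.
Sp2–Sp3: 10/31 differ, p = 0.323, d = 0.422.
The smallest distance is between Sp1 and Sp2.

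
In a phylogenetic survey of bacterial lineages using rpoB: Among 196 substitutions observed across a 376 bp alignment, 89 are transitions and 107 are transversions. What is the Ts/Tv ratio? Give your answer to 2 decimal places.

R = 89/107 = 0.831775… ≈ 0.83 (to 2 d.p.).

0.83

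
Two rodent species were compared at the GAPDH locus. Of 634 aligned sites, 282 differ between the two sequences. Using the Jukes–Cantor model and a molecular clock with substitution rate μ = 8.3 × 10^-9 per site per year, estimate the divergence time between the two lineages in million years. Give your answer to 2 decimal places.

p = 282/634 ≈ 0.444795.
d = −(3/4) ln(1 − 4p/3) = −0.75 ln(1 − 0.59306) = −0.75 ln(0.40694)
  = −0.75 × (-0.899090) = 0.674318 substitutions/site.
Under a molecular clock d = 2μt, so t = d/(2μ) = 0.674318 / (2 × 8.3 × 10^-9) = 40.62 million years.

40.62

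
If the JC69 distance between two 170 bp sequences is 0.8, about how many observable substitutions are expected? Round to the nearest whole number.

Invert JC69: p = (3/4)(1 − e^(−4d/3)) = 0.75 × (1 − e^(-1.066667)) = 0.75 × (1 − 0.344154) = 0.491885.
Expected differing sites = pL ≈ 0.491885 × 170 = 83.62045 ≈ 84.

84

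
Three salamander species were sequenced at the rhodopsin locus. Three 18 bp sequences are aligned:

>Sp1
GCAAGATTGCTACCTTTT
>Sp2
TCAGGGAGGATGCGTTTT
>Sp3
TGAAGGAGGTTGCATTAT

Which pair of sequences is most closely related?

Sp1–Sp2: 8/18 differ, p = 0.444, d = 0.673.
Sp1–Sp3: 9/18 differ, p = 0.500, d = 0.824.
Sp2–Sp3: 5/18 differ, p = 0.278, d = 0.347.
The smallest distance is between Sp2 and Sp3.

Sp2 and Sp3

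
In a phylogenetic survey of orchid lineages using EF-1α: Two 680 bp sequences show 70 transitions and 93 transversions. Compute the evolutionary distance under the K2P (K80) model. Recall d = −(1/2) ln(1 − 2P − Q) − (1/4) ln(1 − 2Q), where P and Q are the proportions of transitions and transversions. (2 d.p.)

P = 70/680 ≈ 0.102941 and Q = 93/680 ≈ 0.136765.
Under the Kimura two-parameter model, d = −½ ln(1 − 2P − Q) − ¼ ln(1 − 2Q).
1 − 2P − Q = 0.657353, giving −½ ln(0.657353) = 0.209767.
1 − 2Q = 0.72647, giving −¼ ln(0.72647) = 0.079890.
d = 0.209767 + 0.079890 = 0.289657.

0.29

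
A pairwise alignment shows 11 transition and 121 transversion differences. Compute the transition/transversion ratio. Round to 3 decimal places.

0.091

R = 11/121 = 0.090909… ≈ 0.091 (to 3 d.p.).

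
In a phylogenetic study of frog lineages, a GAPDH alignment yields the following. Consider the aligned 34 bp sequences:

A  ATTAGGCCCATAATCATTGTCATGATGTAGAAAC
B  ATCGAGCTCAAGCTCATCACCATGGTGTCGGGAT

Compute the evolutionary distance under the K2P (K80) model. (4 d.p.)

0.8388

Of 34 sites, 12 differences are transitions and 3 are transversions, so P = 12/34 ≈ 0.352941 and Q = 3/34 ≈ 0.088235.
Under the Kimura two-parameter model, d = −½ ln(1 − 2P − Q) − ¼ ln(1 − 2Q).
1 − 2P − Q = 0.205883, giving −½ ln(0.205883) = 0.790224.
1 − 2Q = 0.82353, giving −¼ ln(0.82353) = 0.048539.
d = 0.790224 + 0.048539 = 0.838763.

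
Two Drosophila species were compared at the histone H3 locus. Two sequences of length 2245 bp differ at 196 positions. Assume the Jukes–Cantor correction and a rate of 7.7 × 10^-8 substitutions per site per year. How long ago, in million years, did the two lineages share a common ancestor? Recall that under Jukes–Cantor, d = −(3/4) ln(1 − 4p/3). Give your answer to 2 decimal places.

0.60

p = 196/2245 ≈ 0.087305.
d = −(3/4) ln(1 − 4p/3) = −0.75 ln(1 − 0.116407) = −0.75 ln(0.883593)
  = −0.75 × (-0.123759) = 0.092819 substitutions/site.
Under a molecular clock d = 2μt, so t = d/(2μ) = 0.092819 / (2 × 7.7 × 10^-8) = 0.60 million years.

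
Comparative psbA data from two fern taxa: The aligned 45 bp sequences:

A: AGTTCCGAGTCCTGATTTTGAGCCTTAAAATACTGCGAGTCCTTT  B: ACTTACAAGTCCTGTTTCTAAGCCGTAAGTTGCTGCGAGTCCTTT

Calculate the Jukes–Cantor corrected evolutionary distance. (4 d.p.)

0.2635

The sequences differ at 10 of 45 sites (2, 5, 7, 15, 18, 20, 25, 29, 30, 32), so p = 10/45 ≈ 0.222222.
d = −(3/4) ln(1 − 4p/3) = −0.75 ln(1 − 0.296296) = −0.75 ln(0.703704)
  = −0.75 × (-0.351397) = 0.263548 substitutions/site.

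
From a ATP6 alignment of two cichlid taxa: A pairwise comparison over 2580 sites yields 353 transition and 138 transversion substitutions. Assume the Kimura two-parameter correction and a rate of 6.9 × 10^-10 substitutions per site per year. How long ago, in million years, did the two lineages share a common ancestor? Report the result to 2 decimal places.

P = 353/2580 ≈ 0.136822 and Q = 138/2580 ≈ 0.053488.
Under the Kimura two-parameter model, d = −½ ln(1 − 2P − Q) − ¼ ln(1 − 2Q).
1 − 2P − Q = 0.672868, giving −½ ln(0.672868) = 0.198103.
1 − 2Q = 0.893024, giving −¼ ln(0.893024) = 0.028285.
d = 0.198103 + 0.028285 = 0.226388.
Under a molecular clock d = 2μt, so t = d/(2μ) = 0.226388 / (2 × 6.9 × 10^-10) = 164.05 million years.

164.05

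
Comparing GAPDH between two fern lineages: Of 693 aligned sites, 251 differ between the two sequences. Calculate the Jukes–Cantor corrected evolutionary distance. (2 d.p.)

p = 251/693 ≈ 0.362193.
d = −(3/4) ln(1 − 4p/3) = −0.75 ln(1 − 0.482924) = −0.75 ln(0.517076)
  = −0.75 × (-0.659565) = 0.494674 substitutions/site.

0.49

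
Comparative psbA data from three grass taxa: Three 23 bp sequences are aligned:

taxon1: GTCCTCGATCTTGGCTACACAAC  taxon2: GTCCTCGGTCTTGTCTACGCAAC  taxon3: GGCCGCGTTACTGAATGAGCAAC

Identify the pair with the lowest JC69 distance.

taxon1 and taxon2

taxon1–taxon2: 3/23 differ, p = 0.130, d = 0.143.
taxon1–taxon3: 10/23 differ, p = 0.435, d = 0.650.
taxon2–taxon3: 9/23 differ, p = 0.391, d = 0.553.
The smallest distance is between taxon1 and taxon2.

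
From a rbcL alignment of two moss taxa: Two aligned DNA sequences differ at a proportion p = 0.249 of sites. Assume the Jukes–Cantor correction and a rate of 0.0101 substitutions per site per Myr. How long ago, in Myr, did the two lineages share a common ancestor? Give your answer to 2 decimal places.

14.98

d = −(3/4) ln(1 − 4p/3) = −0.75 ln(1 − 0.332) = −0.75 ln(0.668)
  = −0.75 × (-0.403467) = 0.302600 substitutions/site.
Under a molecular clock d = 2μt, so t = d/(2μ) = 0.302600 / (2 × 0.0101) = 14.98 Myr.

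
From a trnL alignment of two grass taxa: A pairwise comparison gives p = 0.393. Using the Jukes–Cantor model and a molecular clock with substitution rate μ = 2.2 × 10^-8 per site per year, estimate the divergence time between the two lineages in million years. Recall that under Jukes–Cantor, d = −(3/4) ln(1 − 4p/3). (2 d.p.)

12.65

d = −(3/4) ln(1 − 4p/3) = −0.75 ln(1 − 0.524) = −0.75 ln(0.476)
  = −0.75 × (-0.742337) = 0.556753 substitutions/site.
Under a molecular clock d = 2μt, so t = d/(2μ) = 0.556753 / (2 × 2.2 × 10^-8) = 12.65 million years.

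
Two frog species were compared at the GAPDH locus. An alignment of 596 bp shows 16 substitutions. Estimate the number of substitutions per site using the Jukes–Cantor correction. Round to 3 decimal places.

0.027

p = 16/596 ≈ 0.026846.
d = −(3/4) ln(1 − 4p/3) = −0.75 ln(1 − 0.035795) = −0.75 ln(0.964205)
  = −0.75 × (-0.036451) = 0.027338 substitutions/site.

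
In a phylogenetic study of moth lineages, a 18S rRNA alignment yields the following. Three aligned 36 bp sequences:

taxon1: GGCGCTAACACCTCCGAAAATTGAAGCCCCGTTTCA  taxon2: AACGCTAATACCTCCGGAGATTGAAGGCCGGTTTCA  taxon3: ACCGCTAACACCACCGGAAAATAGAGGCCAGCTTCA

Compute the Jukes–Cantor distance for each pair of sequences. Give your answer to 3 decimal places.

taxon1–taxon2: 7/36 sites differ → p ≈ 0.194444, d = −0.75 ln(1 − 0.259259) = 0.225078 ≈ 0.225.
taxon1–taxon3: 10/36 sites differ → p ≈ 0.277778, d = −0.75 ln(1 − 0.370371) = 0.346968 ≈ 0.347.
taxon2–taxon3: 9/36 sites differ → p = 0.25, d = −0.75 ln(1 − 0.333333) = 0.304098 ≈ 0.304.

d(taxon1,taxon2) = 0.225, d(taxon1,taxon3) = 0.347, d(taxon2,taxon3) = 0.304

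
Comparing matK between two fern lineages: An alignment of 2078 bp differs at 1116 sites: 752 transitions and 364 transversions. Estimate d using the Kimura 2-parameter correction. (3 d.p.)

1.254

P = 752/2078 ≈ 0.361886 and Q = 364/2078 ≈ 0.175168.
Under the Kimura two-parameter model, d = −½ ln(1 − 2P − Q) − ¼ ln(1 − 2Q).
1 − 2P − Q = 0.10106, giving −½ ln(0.10106) = 1.146020.
1 − 2Q = 0.649664, giving −¼ ln(0.649664) = 0.107825.
d = 1.146020 + 0.107825 = 1.253845.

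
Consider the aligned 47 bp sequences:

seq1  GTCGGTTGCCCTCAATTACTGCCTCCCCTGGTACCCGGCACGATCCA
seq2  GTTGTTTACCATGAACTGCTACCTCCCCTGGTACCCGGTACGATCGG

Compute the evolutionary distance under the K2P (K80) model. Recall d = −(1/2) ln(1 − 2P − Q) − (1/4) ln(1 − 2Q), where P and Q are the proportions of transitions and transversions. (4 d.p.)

Of 47 sites, 7 differences are transitions and 4 are transversions, so P = 7/47 ≈ 0.148936 and Q = 4/47 ≈ 0.085106.
Under the Kimura two-parameter model, d = −½ ln(1 − 2P − Q) − ¼ ln(1 − 2Q).
1 − 2P − Q = 0.617022, giving −½ ln(0.617022) = 0.241425.
1 − 2Q = 0.829788, giving −¼ ln(0.829788) = 0.046646.
d = 0.241425 + 0.046646 = 0.288071.

0.2881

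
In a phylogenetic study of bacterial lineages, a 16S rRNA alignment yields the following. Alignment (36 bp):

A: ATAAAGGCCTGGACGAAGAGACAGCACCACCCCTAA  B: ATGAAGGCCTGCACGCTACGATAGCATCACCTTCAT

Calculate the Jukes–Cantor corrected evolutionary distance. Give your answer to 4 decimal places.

The sequences differ at 12 of 36 sites, so p = 12/36 ≈ 0.333333.
d = −(3/4) ln(1 − 4p/3) = −0.75 ln(1 − 0.444444) = −0.75 ln(0.555556)
  = −0.75 × (-0.587786) = 0.440840 substitutions/site.

0.4408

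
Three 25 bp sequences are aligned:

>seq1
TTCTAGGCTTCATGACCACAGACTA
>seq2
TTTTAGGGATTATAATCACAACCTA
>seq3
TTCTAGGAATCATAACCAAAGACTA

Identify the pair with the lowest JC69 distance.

seq1–seq2: 8/25 differ, p = 0.320, d = 0.417.
seq1–seq3: 4/25 differ, p = 0.160, d = 0.180.
seq2–seq3: 7/25 differ, p = 0.280, d = 0.351.
The smallest distance is between seq1 and seq3.

seq1 and seq3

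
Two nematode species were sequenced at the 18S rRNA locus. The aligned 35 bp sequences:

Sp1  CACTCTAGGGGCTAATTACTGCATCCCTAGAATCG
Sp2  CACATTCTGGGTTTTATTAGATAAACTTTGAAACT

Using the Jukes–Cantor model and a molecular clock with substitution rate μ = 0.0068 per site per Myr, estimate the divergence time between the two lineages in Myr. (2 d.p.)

70.96

The sequences differ at 19 of 35 sites, so p = 19/35 ≈ 0.542857.
d = −(3/4) ln(1 − 4p/3) = −0.75 ln(1 − 0.723809) = −0.75 ln(0.276191)
  = −0.75 × (-1.286663) = 0.964997 substitutions/site.
Under a molecular clock d = 2μt, so t = d/(2μ) = 0.964997 / (2 × 0.0068) = 70.96 Myr.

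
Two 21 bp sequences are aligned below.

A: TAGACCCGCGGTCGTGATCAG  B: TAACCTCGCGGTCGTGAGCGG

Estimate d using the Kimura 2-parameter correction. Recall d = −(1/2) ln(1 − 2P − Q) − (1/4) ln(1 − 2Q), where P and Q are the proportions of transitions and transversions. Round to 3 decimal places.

Of 21 sites, 3 differences are transitions and 2 are transversions, so P = 3/21 ≈ 0.142857 and Q = 2/21 ≈ 0.095238.
Under the Kimura two-parameter model, d = −½ ln(1 − 2P − Q) − ¼ ln(1 − 2Q).
1 − 2P − Q = 0.619048, giving −½ ln(0.619048) = 0.239786.
1 − 2Q = 0.809524, giving −¼ ln(0.809524) = 0.052827.
d = 0.239786 + 0.052827 = 0.292613.

0.293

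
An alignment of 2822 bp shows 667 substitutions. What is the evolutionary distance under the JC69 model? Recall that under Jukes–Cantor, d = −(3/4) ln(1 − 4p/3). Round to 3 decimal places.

p = 667/2822 ≈ 0.236357.
d = −(3/4) ln(1 − 4p/3) = −0.75 ln(1 − 0.315143) = −0.75 ln(0.684857)
  = −0.75 × (-0.378545) = 0.283909 substitutions/site.

0.284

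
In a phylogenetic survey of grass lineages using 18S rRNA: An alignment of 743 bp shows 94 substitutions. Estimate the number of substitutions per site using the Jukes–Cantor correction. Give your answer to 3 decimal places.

0.139

p = 94/743 ≈ 0.126514.
d = −(3/4) ln(1 − 4p/3) = −0.75 ln(1 − 0.168685) = −0.75 ln(0.831315)
  = −0.75 × (-0.184746) = 0.138560 substitutions/site.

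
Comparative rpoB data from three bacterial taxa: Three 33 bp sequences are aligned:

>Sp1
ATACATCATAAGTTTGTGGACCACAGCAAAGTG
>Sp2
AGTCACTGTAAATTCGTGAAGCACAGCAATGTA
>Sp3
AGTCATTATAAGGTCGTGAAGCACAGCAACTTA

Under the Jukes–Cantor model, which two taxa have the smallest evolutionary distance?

Sp1–Sp2: 11/33 differ, p = 0.333, d = 0.441.
Sp1–Sp3: 10/33 differ, p = 0.303, d = 0.388.
Sp2–Sp3: 6/33 differ, p = 0.182, d = 0.208.
The smallest distance is between Sp2 and Sp3.

Sp2 and Sp3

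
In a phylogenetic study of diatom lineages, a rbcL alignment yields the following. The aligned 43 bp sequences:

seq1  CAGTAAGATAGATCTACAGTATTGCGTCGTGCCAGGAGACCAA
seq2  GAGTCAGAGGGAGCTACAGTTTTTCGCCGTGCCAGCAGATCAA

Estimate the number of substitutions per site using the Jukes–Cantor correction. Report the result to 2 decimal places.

0.28

The sequences differ at 10 of 43 sites (1, 5, 9, 10, 13, 21, 24, 27, 36, 40), so p = 10/43 ≈ 0.232558.
d = −(3/4) ln(1 − 4p/3) = −0.75 ln(1 − 0.310077) = −0.75 ln(0.689923)
  = −0.75 × (-0.371175) = 0.278381 substitutions/site.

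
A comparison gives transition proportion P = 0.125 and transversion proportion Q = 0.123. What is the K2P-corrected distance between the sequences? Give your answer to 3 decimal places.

0.304

Under the Kimura two-parameter model, d = −½ ln(1 − 2P − Q) − ¼ ln(1 − 2Q).
1 − 2P − Q = 0.627, giving −½ ln(0.627) = 0.233404.
1 − 2Q = 0.754, giving −¼ ln(0.754) = 0.070591.
d = 0.233404 + 0.070591 = 0.303995.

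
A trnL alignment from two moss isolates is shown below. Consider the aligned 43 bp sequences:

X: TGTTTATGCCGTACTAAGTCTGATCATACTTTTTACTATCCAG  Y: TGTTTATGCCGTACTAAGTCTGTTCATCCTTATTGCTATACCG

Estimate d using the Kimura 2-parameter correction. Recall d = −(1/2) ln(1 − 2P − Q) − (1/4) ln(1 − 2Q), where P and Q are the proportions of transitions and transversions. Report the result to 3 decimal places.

Of 43 sites, 1 differences are transitions and 5 are transversions, so P = 1/43 ≈ 0.023256 and Q = 5/43 ≈ 0.116279.
Under the Kimura two-parameter model, d = −½ ln(1 − 2P − Q) − ¼ ln(1 − 2Q).
1 − 2P − Q = 0.837209, giving −½ ln(0.837209) = 0.088841.
1 − 2Q = 0.767442, giving −¼ ln(0.767442) = 0.066173.
d = 0.088841 + 0.066173 = 0.155014.

0.155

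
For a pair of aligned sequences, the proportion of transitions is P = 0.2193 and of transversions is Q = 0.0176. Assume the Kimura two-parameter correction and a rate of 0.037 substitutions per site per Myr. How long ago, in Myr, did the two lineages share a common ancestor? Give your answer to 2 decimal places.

Under the Kimura two-parameter model, d = −½ ln(1 − 2P − Q) − ¼ ln(1 − 2Q).
1 − 2P − Q = 0.5438, giving −½ ln(0.5438) = 0.304587.
1 − 2Q = 0.9648, giving −¼ ln(0.9648) = 0.008959.
d = 0.304587 + 0.008959 = 0.313546.
Under a molecular clock d = 2μt, so t = d/(2μ) = 0.313546 / (2 × 0.037) = 4.24 Myr.

4.24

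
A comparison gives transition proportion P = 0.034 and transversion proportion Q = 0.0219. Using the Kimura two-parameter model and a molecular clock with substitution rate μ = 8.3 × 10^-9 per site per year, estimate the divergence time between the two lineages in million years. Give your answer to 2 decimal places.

3.51

Under the Kimura two-parameter model, d = −½ ln(1 − 2P − Q) − ¼ ln(1 − 2Q).
1 − 2P − Q = 0.9101, giving −½ ln(0.9101) = 0.047100.
1 − 2Q = 0.9562, giving −¼ ln(0.9562) = 0.011197.
d = 0.047100 + 0.011197 = 0.058297.
Under a molecular clock d = 2μt, so t = d/(2μ) = 0.058297 / (2 × 8.3 × 10^-9) = 3.51 million years.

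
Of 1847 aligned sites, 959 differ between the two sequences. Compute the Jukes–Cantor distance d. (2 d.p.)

0.88

p = 959/1847 ≈ 0.51922.
d = −(3/4) ln(1 − 4p/3) = −0.75 ln(1 − 0.692293) = −0.75 ln(0.307707)
  = −0.75 × (-1.178607) = 0.883955 substitutions/site.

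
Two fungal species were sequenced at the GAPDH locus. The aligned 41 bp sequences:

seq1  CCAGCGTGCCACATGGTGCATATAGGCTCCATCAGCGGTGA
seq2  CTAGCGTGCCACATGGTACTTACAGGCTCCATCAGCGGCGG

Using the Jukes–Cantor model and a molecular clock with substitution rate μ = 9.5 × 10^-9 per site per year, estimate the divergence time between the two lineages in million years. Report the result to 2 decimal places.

The sequences differ at 6 of 41 sites (2, 18, 20, 23, 39, 41), so p = 6/41 ≈ 0.146341.
d = −(3/4) ln(1 − 4p/3) = −0.75 ln(1 − 0.195121) = −0.75 ln(0.804879)
  = −0.75 × (-0.217063) = 0.162797 substitutions/site.
Under a molecular clock d = 2μt, so t = d/(2μ) = 0.162797 / (2 × 9.5 × 10^-9) = 8.57 million years.

8.57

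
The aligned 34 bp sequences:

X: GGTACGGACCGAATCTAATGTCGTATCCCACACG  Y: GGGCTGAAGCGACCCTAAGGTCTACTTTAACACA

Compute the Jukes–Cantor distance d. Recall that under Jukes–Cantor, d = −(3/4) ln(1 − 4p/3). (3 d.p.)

0.665

The sequences differ at 15 of 34 sites, so p = 15/34 ≈ 0.441176.
d = −(3/4) ln(1 − 4p/3) = −0.75 ln(1 − 0.588235) = −0.75 ln(0.411765)
  = −0.75 × (-0.887302) = 0.665477 substitutions/site.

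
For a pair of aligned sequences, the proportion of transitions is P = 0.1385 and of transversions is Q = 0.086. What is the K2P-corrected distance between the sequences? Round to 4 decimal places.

0.2727

Under the Kimura two-parameter model, d = −½ ln(1 − 2P − Q) − ¼ ln(1 − 2Q).
1 − 2P − Q = 0.637, giving −½ ln(0.637) = 0.225493.
1 − 2Q = 0.828, giving −¼ ln(0.828) = 0.047186.
d = 0.225493 + 0.047186 = 0.272679.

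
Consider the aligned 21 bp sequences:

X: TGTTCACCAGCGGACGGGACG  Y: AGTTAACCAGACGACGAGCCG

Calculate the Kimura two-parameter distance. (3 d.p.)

0.364

Of 21 sites, 1 differences are transitions and 5 are transversions, so P = 1/21 ≈ 0.047619 and Q = 5/21 ≈ 0.238095.
Under the Kimura two-parameter model, d = −½ ln(1 − 2P − Q) − ¼ ln(1 − 2Q).
1 − 2P − Q = 0.666667, giving −½ ln(0.666667) = 0.202732.
1 − 2Q = 0.52381, giving −¼ ln(0.52381) = 0.161657.
d = 0.202732 + 0.161657 = 0.364389.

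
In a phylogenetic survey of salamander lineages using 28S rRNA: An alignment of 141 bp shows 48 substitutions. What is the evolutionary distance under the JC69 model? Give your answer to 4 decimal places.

0.4537

p = 48/141 ≈ 0.340426.
d = −(3/4) ln(1 − 4p/3) = −0.75 ln(1 − 0.453901) = −0.75 ln(0.546099)
  = −0.75 × (-0.604955) = 0.453716 substitutions/site.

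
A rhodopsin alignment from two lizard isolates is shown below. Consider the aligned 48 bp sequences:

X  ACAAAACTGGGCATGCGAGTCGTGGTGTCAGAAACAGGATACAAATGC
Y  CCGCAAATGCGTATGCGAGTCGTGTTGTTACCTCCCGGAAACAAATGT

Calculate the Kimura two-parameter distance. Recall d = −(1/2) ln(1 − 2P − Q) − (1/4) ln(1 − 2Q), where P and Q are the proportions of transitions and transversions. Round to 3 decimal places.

Of 48 sites, 4 differences are transitions and 11 are transversions, so P = 4/48 ≈ 0.083333 and Q = 11/48 ≈ 0.229167.
Under the Kimura two-parameter model, d = −½ ln(1 − 2P − Q) − ¼ ln(1 − 2Q).
1 − 2P − Q = 0.604167, giving −½ ln(0.604167) = 0.251952.
1 − 2Q = 0.541666, giving −¼ ln(0.541666) = 0.153276.
d = 0.251952 + 0.153276 = 0.405228.

0.405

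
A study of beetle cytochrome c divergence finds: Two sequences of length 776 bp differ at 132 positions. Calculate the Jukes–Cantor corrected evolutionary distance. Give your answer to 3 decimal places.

0.193

p = 132/776 ≈ 0.170103.
d = −(3/4) ln(1 − 4p/3) = −0.75 ln(1 − 0.226804) = −0.75 ln(0.773196)
  = −0.75 × (-0.257223) = 0.192917 substitutions/site.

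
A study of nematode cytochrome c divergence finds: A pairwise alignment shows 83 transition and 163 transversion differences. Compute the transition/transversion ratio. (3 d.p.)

R = 83/163 = 0.509202… ≈ 0.509 (to 3 d.p.).

0.509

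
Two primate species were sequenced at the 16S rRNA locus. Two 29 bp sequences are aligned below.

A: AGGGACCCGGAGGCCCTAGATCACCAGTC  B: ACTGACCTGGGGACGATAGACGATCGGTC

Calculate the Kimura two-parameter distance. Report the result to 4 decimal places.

Of 29 sites, 6 differences are transitions and 5 are transversions, so P = 6/29 ≈ 0.206897 and Q = 5/29 ≈ 0.172414.
Under the Kimura two-parameter model, d = −½ ln(1 − 2P − Q) − ¼ ln(1 − 2Q).
1 − 2P − Q = 0.413792, giving −½ ln(0.413792) = 0.441196.
1 − 2Q = 0.655172, giving −¼ ln(0.655172) = 0.105714.
d = 0.441196 + 0.105714 = 0.546910.

0.5469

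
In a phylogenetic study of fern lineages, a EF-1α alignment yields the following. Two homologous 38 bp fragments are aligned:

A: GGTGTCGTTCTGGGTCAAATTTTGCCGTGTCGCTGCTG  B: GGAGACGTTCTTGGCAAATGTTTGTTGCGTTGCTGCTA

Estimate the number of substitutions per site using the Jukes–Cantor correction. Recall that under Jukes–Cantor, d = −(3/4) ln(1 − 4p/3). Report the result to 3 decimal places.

The sequences differ at 12 of 38 sites, so p = 12/38 ≈ 0.315789.
d = −(3/4) ln(1 − 4p/3) = −0.75 ln(1 − 0.421052) = −0.75 ln(0.578948)
  = −0.75 × (-0.546543) = 0.409907 substitutions/site.

0.410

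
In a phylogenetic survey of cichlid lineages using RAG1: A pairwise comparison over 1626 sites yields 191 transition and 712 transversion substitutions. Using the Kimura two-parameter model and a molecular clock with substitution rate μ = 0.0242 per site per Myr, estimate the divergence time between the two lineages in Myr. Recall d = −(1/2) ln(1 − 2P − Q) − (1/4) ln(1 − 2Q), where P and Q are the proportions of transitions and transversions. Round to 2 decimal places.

22.31

P = 191/1626 ≈ 0.117466 and Q = 712/1626 ≈ 0.437884.
Under the Kimura two-parameter model, d = −½ ln(1 − 2P − Q) − ¼ ln(1 − 2Q).
1 − 2P − Q = 0.327184, giving −½ ln(0.327184) = 0.558616.
1 − 2Q = 0.124232, giving −¼ ln(0.124232) = 0.521401.
d = 0.558616 + 0.521401 = 1.080017.
Under a molecular clock d = 2μt, so t = d/(2μ) = 1.080017 / (2 × 0.0242) = 22.31 Myr.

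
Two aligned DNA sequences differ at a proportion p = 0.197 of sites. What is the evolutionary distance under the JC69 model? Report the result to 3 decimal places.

0.229

d = −(3/4) ln(1 − 4p/3) = −0.75 ln(1 − 0.262667) = −0.75 ln(0.737333)
  = −0.75 × (-0.304716) = 0.228537 substitutions/site.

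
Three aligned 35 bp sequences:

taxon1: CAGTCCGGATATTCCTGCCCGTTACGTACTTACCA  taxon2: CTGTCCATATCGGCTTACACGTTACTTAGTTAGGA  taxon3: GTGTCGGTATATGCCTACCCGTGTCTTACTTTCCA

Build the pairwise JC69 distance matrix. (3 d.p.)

d(taxon1,taxon2) = 0.513, d(taxon1,taxon3) = 0.360, d(taxon2,taxon3) = 0.513

taxon1–taxon2: 13/35 sites differ → p ≈ 0.371429, d = −0.75 ln(1 − 0.495239) = 0.512753 ≈ 0.513.
taxon1–taxon3: 10/35 sites differ → p ≈ 0.285714, d = −0.75 ln(1 − 0.380952) = 0.359679 ≈ 0.360.
taxon2–taxon3: 13/35 sites differ → p ≈ 0.371429, d = −0.75 ln(1 − 0.495239) = 0.512753 ≈ 0.513.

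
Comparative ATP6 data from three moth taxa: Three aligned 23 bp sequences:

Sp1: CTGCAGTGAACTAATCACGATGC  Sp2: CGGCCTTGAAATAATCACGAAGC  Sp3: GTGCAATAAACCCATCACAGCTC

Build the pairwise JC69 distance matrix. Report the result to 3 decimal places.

Sp1–Sp2: 5/23 sites differ → p ≈ 0.217391, d = −0.75 ln(1 − 0.289855) = 0.256715 ≈ 0.257.
Sp1–Sp3: 9/23 sites differ → p ≈ 0.391304, d = −0.75 ln(1 − 0.521739) = 0.553199 ≈ 0.553.
Sp2–Sp3: 12/23 sites differ → p ≈ 0.521739, d = −0.75 ln(1 − 0.695652) = 0.892188 ≈ 0.892.

d(Sp1,Sp2) = 0.257, d(Sp1,Sp3) = 0.553, d(Sp2,Sp3) = 0.892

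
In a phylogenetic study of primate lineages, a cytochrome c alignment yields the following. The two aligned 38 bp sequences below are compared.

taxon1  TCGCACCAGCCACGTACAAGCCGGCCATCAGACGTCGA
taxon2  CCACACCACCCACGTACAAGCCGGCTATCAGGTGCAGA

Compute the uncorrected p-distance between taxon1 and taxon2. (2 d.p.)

The sequences differ at 8 of 38 positions (sites 1, 3, 9, 26, 32, 33, 35, 36).
p = 8/38 = 0.210526… ≈ 0.21 (to 2 d.p.).

0.21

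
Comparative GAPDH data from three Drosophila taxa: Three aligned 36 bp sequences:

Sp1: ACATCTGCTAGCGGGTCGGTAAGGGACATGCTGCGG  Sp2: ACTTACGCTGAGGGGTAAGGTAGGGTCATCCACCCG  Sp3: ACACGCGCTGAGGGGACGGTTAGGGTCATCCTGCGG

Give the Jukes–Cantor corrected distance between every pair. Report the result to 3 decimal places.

d(Sp1,Sp2) = 0.608, d(Sp1,Sp3) = 0.347, d(Sp2,Sp3) = 0.347

Sp1–Sp2: 15/36 sites differ → p ≈ 0.416667, d = −0.75 ln(1 − 0.555556) = 0.608198 ≈ 0.608.
Sp1–Sp3: 10/36 sites differ → p ≈ 0.277778, d = −0.75 ln(1 − 0.370371) = 0.346968 ≈ 0.347.
Sp2–Sp3: 10/36 sites differ → p ≈ 0.277778, d = −0.75 ln(1 − 0.370371) = 0.346968 ≈ 0.347.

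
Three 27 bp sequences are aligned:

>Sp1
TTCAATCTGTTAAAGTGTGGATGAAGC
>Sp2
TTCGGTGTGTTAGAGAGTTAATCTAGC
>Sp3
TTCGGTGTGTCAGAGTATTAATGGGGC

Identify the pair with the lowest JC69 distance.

Sp2 and Sp3

Sp1–Sp2: 9/27 differ, p = 0.333, d = 0.441.
Sp1–Sp3: 10/27 differ, p = 0.370, d = 0.511.
Sp2–Sp3: 6/27 differ, p = 0.222, d = 0.264.
The smallest distance is between Sp2 and Sp3.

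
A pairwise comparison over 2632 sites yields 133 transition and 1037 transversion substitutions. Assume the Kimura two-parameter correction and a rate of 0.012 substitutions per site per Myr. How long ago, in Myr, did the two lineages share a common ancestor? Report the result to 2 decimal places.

30.39

P = 133/2632 ≈ 0.050532 and Q = 1037/2632 ≈ 0.393997.
Under the Kimura two-parameter model, d = −½ ln(1 − 2P − Q) − ¼ ln(1 − 2Q).
1 − 2P − Q = 0.504939, giving −½ ln(0.504939) = 0.341659.
1 − 2Q = 0.212006, giving −¼ ln(0.212006) = 0.387785.
d = 0.341659 + 0.387785 = 0.729444.
Under a molecular clock d = 2μt, so t = d/(2μ) = 0.729444 / (2 × 0.012) = 30.39 Myr.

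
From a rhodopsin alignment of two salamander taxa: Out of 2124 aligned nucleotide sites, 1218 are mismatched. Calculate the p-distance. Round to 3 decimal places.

p = 1218/2124 = 0.573446… ≈ 0.573 (to 3 d.p.).

0.573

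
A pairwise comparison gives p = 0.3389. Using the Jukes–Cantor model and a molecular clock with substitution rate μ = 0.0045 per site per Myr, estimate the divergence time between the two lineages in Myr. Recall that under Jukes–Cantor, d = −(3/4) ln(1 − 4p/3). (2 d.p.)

d = −(3/4) ln(1 − 4p/3) = −0.75 ln(1 − 0.451867) = −0.75 ln(0.548133)
  = −0.75 × (-0.601237) = 0.450928 substitutions/site.
Under a molecular clock d = 2μt, so t = d/(2μ) = 0.450928 / (2 × 0.0045) = 50.10 Myr.

50.10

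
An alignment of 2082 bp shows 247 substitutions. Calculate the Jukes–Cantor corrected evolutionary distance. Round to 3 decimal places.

0.129

p = 247/2082 ≈ 0.118636.
d = −(3/4) ln(1 − 4p/3) = −0.75 ln(1 − 0.158181) = −0.75 ln(0.841819)
  = −0.75 × (-0.172190) = 0.129143 substitutions/site.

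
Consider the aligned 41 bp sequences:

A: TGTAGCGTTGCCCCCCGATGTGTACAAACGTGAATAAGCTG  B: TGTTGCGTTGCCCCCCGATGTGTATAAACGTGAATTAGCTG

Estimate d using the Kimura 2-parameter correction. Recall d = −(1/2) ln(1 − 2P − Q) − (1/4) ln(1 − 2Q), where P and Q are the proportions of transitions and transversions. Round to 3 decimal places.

Of 41 sites, 1 differences are transitions and 2 are transversions, so P = 1/41 ≈ 0.02439 and Q = 2/41 ≈ 0.04878.
Under the Kimura two-parameter model, d = −½ ln(1 − 2P − Q) − ¼ ln(1 − 2Q).
1 − 2P − Q = 0.90244, giving −½ ln(0.90244) = 0.051327.
1 − 2Q = 0.90244, giving −¼ ln(0.90244) = 0.025663.
d = 0.051327 + 0.025663 = 0.076990.

0.077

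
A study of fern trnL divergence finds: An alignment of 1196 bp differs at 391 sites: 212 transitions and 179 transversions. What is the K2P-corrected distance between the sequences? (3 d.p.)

0.440

P = 212/1196 ≈ 0.177258 and Q = 179/1196 ≈ 0.149666.
Under the Kimura two-parameter model, d = −½ ln(1 − 2P − Q) − ¼ ln(1 − 2Q).
1 − 2P − Q = 0.495818, giving −½ ln(0.495818) = 0.350773.
1 − 2Q = 0.700668, giving −¼ ln(0.700668) = 0.088930.
d = 0.350773 + 0.088930 = 0.439703.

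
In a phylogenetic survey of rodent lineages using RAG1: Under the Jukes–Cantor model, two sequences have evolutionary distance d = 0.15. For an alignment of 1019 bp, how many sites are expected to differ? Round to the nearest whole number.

139

Invert JC69: p = (3/4)(1 − e^(−4d/3)) = 0.75 × (1 − e^(-0.2)) = 0.75 × (1 − 0.818731) = 0.135952.
Expected differing sites = pL ≈ 0.135952 × 1019 = 138.535088 ≈ 139.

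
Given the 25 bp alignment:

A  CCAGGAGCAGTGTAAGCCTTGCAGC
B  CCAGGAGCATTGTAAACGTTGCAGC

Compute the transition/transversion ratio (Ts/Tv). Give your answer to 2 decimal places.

0.50

Transitions are A↔G and C↔T; transversions are all other mismatches.
Transitions: 1. Transversions: 2.
R = 1/2 = 0.50.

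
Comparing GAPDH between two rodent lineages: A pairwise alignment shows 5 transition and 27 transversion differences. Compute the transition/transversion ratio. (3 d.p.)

R = 5/27 = 0.185185… ≈ 0.185 (to 3 d.p.).

0.185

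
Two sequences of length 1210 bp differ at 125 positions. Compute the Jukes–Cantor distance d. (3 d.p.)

0.111

p = 125/1210 ≈ 0.103306.
d = −(3/4) ln(1 − 4p/3) = −0.75 ln(1 − 0.137741) = −0.75 ln(0.862259)
  = −0.75 × (-0.148200) = 0.111150 substitutions/site.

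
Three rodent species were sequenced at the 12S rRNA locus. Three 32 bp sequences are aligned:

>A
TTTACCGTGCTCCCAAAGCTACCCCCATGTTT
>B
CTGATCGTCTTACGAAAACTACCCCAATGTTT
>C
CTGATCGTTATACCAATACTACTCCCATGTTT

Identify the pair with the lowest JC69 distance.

B and C

A–B: 9/32 differ, p = 0.281, d = 0.353.
A–C: 9/32 differ, p = 0.281, d = 0.353.
B–C: 6/32 differ, p = 0.188, d = 0.216.
The smallest distance is between B and C.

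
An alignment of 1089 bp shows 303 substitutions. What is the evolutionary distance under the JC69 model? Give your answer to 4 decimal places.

0.3477

p = 303/1089 ≈ 0.278237.
d = −(3/4) ln(1 − 4p/3) = −0.75 ln(1 − 0.370983) = −0.75 ln(0.629017)
  = −0.75 × (-0.463597) = 0.347698 substitutions/site.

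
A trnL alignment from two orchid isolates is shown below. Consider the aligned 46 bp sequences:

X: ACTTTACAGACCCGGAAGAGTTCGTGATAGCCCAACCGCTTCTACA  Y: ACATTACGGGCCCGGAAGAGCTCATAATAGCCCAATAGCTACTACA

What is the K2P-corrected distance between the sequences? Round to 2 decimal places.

0.23

Of 46 sites, 6 differences are transitions and 3 are transversions, so P = 6/46 ≈ 0.130435 and Q = 3/46 ≈ 0.065217.
Under the Kimura two-parameter model, d = −½ ln(1 − 2P − Q) − ¼ ln(1 − 2Q).
1 − 2P − Q = 0.673913, giving −½ ln(0.673913) = 0.197327.
1 − 2Q = 0.869566, giving −¼ ln(0.869566) = 0.034940.
d = 0.197327 + 0.034940 = 0.232267.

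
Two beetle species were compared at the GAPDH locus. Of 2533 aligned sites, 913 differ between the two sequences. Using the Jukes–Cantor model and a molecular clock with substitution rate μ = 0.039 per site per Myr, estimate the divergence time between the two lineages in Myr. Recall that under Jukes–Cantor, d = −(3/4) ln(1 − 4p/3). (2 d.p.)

p = 913/2533 ≈ 0.360442.
d = −(3/4) ln(1 − 4p/3) = −0.75 ln(1 − 0.480589) = −0.75 ln(0.519411)
  = −0.75 × (-0.655060) = 0.491295 substitutions/site.
Under a molecular clock d = 2μt, so t = d/(2μ) = 0.491295 / (2 × 0.039) = 6.30 Myr.

6.30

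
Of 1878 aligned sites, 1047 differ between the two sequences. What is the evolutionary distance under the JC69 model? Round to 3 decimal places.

1.020

p = 1047/1878 ≈ 0.557508.
d = −(3/4) ln(1 − 4p/3) = −0.75 ln(1 − 0.743344) = −0.75 ln(0.256656)
  = −0.75 × (-1.360019) = 1.020014 substitutions/site.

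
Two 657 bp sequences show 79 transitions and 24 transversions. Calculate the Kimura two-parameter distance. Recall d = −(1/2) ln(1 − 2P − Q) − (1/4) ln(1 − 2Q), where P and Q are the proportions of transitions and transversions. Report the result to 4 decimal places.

P = 79/657 ≈ 0.120244 and Q = 24/657 ≈ 0.03653.
Under the Kimura two-parameter model, d = −½ ln(1 − 2P − Q) − ¼ ln(1 − 2Q).
1 − 2P − Q = 0.722982, giving −½ ln(0.722982) = 0.162185.
1 − 2Q = 0.92694, giving −¼ ln(0.92694) = 0.018967.
d = 0.162185 + 0.018967 = 0.181152.

0.1812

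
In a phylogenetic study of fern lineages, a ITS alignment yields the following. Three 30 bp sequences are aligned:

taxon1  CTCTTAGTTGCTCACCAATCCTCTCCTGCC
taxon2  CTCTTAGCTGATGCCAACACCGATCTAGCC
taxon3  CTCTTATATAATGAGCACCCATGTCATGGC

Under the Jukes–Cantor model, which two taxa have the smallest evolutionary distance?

taxon1–taxon2: 11/30 differ, p = 0.367, d = 0.503.
taxon1–taxon3: 12/30 differ, p = 0.400, d = 0.572.
taxon2–taxon3: 13/30 differ, p = 0.433, d = 0.647.
The smallest distance is between taxon1 and taxon2.

taxon1 and taxon2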